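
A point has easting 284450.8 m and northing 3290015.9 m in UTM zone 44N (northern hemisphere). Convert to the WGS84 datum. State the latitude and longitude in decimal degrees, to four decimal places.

lat 29.7216°, lon 78.7716°

Zone 44N: λ₀ = 81°, k₀ = 0.9996, false easting 500000 m.
Meridian distance M = (N − FN)/k₀ = 3291332.4 m.
Inverse transverse Mercator on WGS84 gives φ = 29.72160032°, λ = 78.77160017°.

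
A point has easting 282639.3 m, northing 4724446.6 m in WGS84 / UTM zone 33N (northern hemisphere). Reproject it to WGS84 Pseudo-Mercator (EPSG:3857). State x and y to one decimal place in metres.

Unproject from UTM 33N (λ₀ = 15°) → φ = 42.64180025°, λ = 12.34869964°.
Web Mercator (R = 6378137 m): x = 1374650.956 m, y = 5257608.151 m.

x 1374651.0 m, y 5257608.2 m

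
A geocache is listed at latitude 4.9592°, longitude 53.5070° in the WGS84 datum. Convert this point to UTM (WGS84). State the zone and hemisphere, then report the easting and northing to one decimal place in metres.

Zone 39N: E 778017.0 m, N 548680.4 m

Longitude 53.5070° lies in the 6° band [48°, 54°), giving zone 39; latitude is north of the equator, so 39N.
Zone 39 central meridian λ₀ = 6×39 − 183 = 51°; Δλ = +2.5070°.
Transverse Mercator on WGS84 with k₀ = 0.9996 gives E = 778016.965 m, N = 548680.383 m.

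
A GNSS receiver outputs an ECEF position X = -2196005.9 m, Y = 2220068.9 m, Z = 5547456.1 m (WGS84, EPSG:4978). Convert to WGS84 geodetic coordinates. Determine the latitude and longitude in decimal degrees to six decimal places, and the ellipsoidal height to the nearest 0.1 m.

lat 60.788800°, lon 134.687801°, h 4079.4 m

λ = atan2(Y, X) = 134.68780087°; p = √(X²+Y²) = 3122682.8 m.
Bowring's method on WGS84 (a = 6378137 m, b = 6356752.314 m) gives φ = 60.78879991°, h = 4079.4496 m.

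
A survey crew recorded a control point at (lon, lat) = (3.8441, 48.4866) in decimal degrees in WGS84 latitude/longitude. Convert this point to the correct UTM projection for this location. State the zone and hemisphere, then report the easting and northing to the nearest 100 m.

Longitude 3.8441° lies in the 6° band [0°, 6°), giving zone 31; latitude is north of the equator, so 31N.
Zone 31 central meridian λ₀ = 6×31 − 183 = 3°; Δλ = +0.8441°.
Transverse Mercator on WGS84 with k₀ = 0.9996 gives E = 562371.391 m, N = 5370730.133 m.

Zone 31N: E 562400 m, N 5370700 m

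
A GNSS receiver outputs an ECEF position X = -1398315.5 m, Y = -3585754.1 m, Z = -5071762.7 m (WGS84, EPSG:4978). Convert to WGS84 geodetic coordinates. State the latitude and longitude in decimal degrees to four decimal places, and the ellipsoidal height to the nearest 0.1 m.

lat -52.9917°, lon -111.3040°, h 2223.0 m

λ = atan2(Y, X) = -111.30400003°; p = √(X²+Y²) = 3848755.5 m.
Bowring's method on WGS84 (a = 6378137 m, b = 6356752.314 m) gives φ = -52.99169968°, h = 2222.976 m.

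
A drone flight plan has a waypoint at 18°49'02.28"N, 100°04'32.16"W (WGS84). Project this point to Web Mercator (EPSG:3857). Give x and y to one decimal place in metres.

Web Mercator is spherical with R = a = 6378137 m.
x = R·λ = 6378137 × -1.746648721 = -11140364.833 m.
y = R·ln tan(π/4 + φ/2) = 6378137 × 0.334492300 = 2133437.714 m.

x -11140364.8 m, y 2133437.7 m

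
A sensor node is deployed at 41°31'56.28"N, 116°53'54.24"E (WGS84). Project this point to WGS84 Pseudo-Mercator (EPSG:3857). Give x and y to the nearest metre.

Web Mercator is spherical with R = a = 6378137 m.
x = R·λ = 6378137 × 2.040261970 = 13013070.363 m.
y = R·ln tan(π/4 + φ/2) = 6378137 × 0.798223006 = 5091175.691 m.

x 13013070 m, y 5091176 m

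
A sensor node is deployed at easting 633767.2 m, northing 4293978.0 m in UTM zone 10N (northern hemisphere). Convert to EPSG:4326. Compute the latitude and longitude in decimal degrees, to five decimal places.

Zone 10N: λ₀ = -123°, k₀ = 0.9996, false easting 500000 m.
Meridian distance M = (N − FN)/k₀ = 4295696.3 m.
Inverse transverse Mercator on WGS84 gives φ = 38.78440043°, λ = -121.45990044°.

lat 38.78440°, lon -121.45990°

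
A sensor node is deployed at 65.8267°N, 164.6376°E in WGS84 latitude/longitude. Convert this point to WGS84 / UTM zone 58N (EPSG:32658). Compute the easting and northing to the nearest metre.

Zone 58 central meridian λ₀ = 6×58 − 183 = 165°; Δλ = -0.3624°.
Transverse Mercator on WGS84 with k₀ = 0.9996 gives E = 483440.442 m, N = 7300641.532 m.

E 483440 m, N 7300642 m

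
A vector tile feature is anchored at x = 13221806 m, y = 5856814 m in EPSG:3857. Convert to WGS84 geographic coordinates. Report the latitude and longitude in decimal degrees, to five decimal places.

lat 46.47510°, lon 118.77350°

R = 6378137 m. λ = x/R = 118.77350413°.
φ = 2·arctan(exp(y/R)) − 90° = 2·arctan(2.50494) − 90° = 46.47510020°.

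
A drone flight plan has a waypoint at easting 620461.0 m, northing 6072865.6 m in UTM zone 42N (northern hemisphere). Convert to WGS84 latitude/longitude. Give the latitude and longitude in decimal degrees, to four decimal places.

lat 54.7885°, lon 70.8734°

Zone 42N: λ₀ = 69°, k₀ = 0.9996, false easting 500000 m.
Meridian distance M = (N − FN)/k₀ = 6075295.7 m.
Inverse transverse Mercator on WGS84 gives φ = 54.78850013°, λ = 70.87339984°.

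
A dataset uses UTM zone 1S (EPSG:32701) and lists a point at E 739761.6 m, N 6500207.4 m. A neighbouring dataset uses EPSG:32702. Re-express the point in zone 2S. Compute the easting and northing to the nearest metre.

E 170507 m, N 6497743 m

UTM 1S → geographic: φ = -31.60830003°, λ = -174.47269952°.
UTM 2S (λ₀ = -171°) forward: E = 170506.604 m, N = 6497742.594 m.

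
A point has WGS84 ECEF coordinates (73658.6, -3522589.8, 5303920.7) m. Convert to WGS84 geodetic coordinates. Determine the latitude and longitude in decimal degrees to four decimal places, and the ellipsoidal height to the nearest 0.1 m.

lat 56.5812°, lon -88.8021°, h 4268.8 m

λ = atan2(Y, X) = -88.80209953°; p = √(X²+Y²) = 3523359.8 m.
Bowring's method on WGS84 (a = 6378137 m, b = 6356752.314 m) gives φ = 56.58120003°, h = 4268.849 m.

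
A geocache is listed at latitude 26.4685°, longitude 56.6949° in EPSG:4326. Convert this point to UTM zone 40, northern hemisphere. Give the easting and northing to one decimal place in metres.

Zone 40 central meridian λ₀ = 6×40 − 183 = 57°; Δλ = -0.3051°.
Transverse Mercator on WGS84 with k₀ = 0.9996 gives E = 469588.347 m, N = 2927605.029 m.

E 469588.3 m, N 2927605.0 m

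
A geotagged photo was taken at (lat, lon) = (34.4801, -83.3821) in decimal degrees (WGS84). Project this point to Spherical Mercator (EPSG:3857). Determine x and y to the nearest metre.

Web Mercator is spherical with R = a = 6378137 m.
x = R·λ = 6378137 × -1.455292182 = -9282052.913 m.
y = R·ln tan(π/4 + φ/2) = 6378137 × 0.641794203 = 4093451.353 m.

x -9282053 m, y 4093451 m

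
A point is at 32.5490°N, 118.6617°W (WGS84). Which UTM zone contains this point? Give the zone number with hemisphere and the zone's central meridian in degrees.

UTM zone = ⌊(λ + 180)/6⌋ + 1; -118.6617° ∈ [-120°, -114°) → zone 11.
Hemisphere: N (φ ≥ 0).
Central meridian λ₀ = 6×11 − 183 = -117°.

Zone 11N, central meridian -117°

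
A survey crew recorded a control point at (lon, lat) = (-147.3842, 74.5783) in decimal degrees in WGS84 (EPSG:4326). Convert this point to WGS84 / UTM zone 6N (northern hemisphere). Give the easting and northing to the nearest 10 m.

Zone 6 central meridian λ₀ = 6×6 − 183 = -147°; Δλ = -0.3842°.
Transverse Mercator on WGS84 with k₀ = 0.9996 gives E = 488595.923 m, N = 8276593.908 m.

E 488600 m, N 8276590 m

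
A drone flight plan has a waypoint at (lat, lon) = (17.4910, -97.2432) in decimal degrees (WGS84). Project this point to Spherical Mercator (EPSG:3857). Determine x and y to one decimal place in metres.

x -10825063.5 m, y 1978056.0 m

Web Mercator is spherical with R = a = 6378137 m.
x = R·λ = 6378137 × -1.697214015 = -10825063.507 m.
y = R·ln tan(π/4 + φ/2) = 6378137 × 0.310130690 = 1978056.030 m.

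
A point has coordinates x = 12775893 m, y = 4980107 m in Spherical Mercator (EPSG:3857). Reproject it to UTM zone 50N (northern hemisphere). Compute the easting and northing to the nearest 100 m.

Web Mercator inverse (R = 6378137 m) → φ = 40.78109739°, λ = 114.76779950°.
UTM 50N forward: E = 311641.707 m, N = 4516854.495 m.

E 311600 m, N 4516900 m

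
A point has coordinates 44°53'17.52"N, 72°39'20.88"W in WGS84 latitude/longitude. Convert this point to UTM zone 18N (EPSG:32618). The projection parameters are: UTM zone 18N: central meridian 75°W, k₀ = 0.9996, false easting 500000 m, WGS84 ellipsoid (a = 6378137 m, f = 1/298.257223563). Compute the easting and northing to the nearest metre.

Zone 18 central meridian λ₀ = 6×18 − 183 = -75°; Δλ = +2.3442°.
Transverse Mercator on WGS84 with k₀ = 0.9996 gives E = 685118.045 m, N = 4973204.266 m.

E 685118 m, N 4973204 m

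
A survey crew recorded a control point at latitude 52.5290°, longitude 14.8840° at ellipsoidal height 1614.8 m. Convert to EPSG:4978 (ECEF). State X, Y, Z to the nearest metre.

X 3758894 m, Y 999040 m, Z 5040110 m

WGS84: a = 6378137 m, e² = 0.006694380; N(φ) = a/√(1−e²sin²φ) = 6391627.276 m.
X = (N+h)·cosφ·cosλ = 3758894.005 m; Y = (N+h)·cosφ·sinλ = 999040.448 m; Z = (N(1−e²)+h)·sinφ = 5040110.036 m.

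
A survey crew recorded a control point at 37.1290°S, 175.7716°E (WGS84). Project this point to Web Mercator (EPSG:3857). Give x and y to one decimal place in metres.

Web Mercator is spherical with R = a = 6378137 m.
x = R·λ = 6378137 × 3.067793151 = 19566805.008 m.
y = R·ln tan(π/4 + φ/2) = 6378137 × -0.698809544 = -4457103.009 m.

x 19566805.0 m, y -4457103.0 m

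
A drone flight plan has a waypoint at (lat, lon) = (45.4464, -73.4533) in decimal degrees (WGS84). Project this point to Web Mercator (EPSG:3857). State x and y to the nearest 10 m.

Web Mercator is spherical with R = a = 6378137 m.
x = R·λ = 6378137 × -1.282001931 = -8176783.953 m.
y = R·ln tan(π/4 + φ/2) = 6378137 × 0.892435196 = 5692073.946 m.

x -8176780 m, y 5692070 m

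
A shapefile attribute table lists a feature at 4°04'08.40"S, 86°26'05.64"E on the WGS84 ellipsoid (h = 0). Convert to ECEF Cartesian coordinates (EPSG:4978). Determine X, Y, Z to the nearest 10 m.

WGS84: a = 6378137 m, e² = 0.006694380; N(φ) = a/√(1−e²sin²φ) = 6378244.494 m.
X = (N+h)·cosφ·cosλ = 395616.021 m; Y = (N+h)·cosφ·sinλ = 6349854.858 m; Z = (N(1−e²)+h)·sinφ = -449556.201 m.

X 395620 m, Y 6349850 m, Z -449560 m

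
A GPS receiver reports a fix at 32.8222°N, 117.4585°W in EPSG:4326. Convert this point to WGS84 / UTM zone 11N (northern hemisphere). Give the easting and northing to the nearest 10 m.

E 457080 m, N 3631670 m

Zone 11 central meridian λ₀ = 6×11 − 183 = -117°; Δλ = -0.4585°.
Transverse Mercator on WGS84 with k₀ = 0.9996 gives E = 457082.949 m, N = 3631669.378 m.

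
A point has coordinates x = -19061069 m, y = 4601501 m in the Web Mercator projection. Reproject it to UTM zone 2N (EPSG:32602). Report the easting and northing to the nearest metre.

E 479981 m, N 4223160 m

Web Mercator inverse (R = 6378137 m) → φ = 38.15609973°, λ = -171.22849614°.
UTM 2N forward: E = 479981.235 m, N = 4223159.502 m.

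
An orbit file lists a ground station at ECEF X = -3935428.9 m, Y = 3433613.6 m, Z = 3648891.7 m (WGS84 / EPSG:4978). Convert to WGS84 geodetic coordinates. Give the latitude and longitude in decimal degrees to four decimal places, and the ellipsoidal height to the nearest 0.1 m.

λ = atan2(Y, X) = 138.89569992°; p = √(X²+Y²) = 5222767.8 m.
Bowring's method on WGS84 (a = 6378137 m, b = 6356752.314 m) gives φ = 35.12099986°, h = 63.776 m.

lat 35.1210°, lon 138.8957°, h 63.8 m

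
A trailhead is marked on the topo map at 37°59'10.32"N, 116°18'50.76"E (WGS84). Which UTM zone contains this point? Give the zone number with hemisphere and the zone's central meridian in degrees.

Zone 50N, central meridian 117°

UTM zone = ⌊(λ + 180)/6⌋ + 1; 116.3141° ∈ [114°, 120°) → zone 50.
Hemisphere: N (φ ≥ 0).
Central meridian λ₀ = 6×50 − 183 = 117°.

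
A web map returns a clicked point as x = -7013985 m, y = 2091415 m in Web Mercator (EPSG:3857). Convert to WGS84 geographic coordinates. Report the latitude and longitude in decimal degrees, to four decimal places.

lat 18.4596°, lon -63.0077°

R = 6378137 m. λ = x/R = -63.00769928°.
φ = 2·arctan(exp(y/R)) − 90° = 2·arctan(1.38806) − 90° = 18.45960237°.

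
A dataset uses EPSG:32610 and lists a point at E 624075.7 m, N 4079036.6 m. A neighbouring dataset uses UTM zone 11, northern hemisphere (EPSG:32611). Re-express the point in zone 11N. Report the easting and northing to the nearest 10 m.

UTM 10N → geographic: φ = 36.84910044°, λ = -121.60830023°.
UTM 11N (λ₀ = -117°) forward: E = 89037.454 m, N = 4088056.429 m.

E 89040 m, N 4088060 m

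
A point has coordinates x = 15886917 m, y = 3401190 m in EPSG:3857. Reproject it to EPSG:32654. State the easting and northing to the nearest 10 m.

Web Mercator inverse (R = 6378137 m) → φ = 29.20049979°, λ = 142.71460359°.
UTM 54N forward: E = 666692.105 m, N = 3231416.663 m.

E 666690 m, N 3231420 m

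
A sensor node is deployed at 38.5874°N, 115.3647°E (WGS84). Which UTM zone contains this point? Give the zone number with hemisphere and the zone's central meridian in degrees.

UTM zone = ⌊(λ + 180)/6⌋ + 1; 115.3647° ∈ [114°, 120°) → zone 50.
Hemisphere: N (φ ≥ 0).
Central meridian λ₀ = 6×50 − 183 = 117°.

Zone 50N, central meridian 117°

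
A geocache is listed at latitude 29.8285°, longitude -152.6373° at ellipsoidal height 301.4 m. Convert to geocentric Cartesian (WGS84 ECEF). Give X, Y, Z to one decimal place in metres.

X -4918378.8 m, Y -2545384.6 m, Z 3154045.5 m

WGS84: a = 6378137 m, e² = 0.006694380; N(φ) = a/√(1−e²sin²φ) = 6383425.534 m.
X = (N+h)·cosφ·cosλ = -4918378.759 m; Y = (N+h)·cosφ·sinλ = -2545384.551 m; Z = (N(1−e²)+h)·sinφ = 3154045.490 m.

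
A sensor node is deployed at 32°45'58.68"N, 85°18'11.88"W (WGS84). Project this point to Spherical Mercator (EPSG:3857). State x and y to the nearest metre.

x -9495920 m, y 3864325 m

Web Mercator is spherical with R = a = 6378137 m.
x = R·λ = 6378137 × -1.488823448 = -9495919.919 m.
y = R·ln tan(π/4 + φ/2) = 6378137 × 0.605870511 = 3864325.122 m.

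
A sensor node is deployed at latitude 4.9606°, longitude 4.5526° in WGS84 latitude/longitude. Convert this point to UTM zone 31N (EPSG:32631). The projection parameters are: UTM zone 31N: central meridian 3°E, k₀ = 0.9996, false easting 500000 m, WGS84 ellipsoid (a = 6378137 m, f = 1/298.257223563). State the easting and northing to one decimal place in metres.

E 672143.6 m, N 548510.8 m

Zone 31 central meridian λ₀ = 6×31 − 183 = 3°; Δλ = +1.5526°.
Transverse Mercator on WGS84 with k₀ = 0.9996 gives E = 672143.598 m, N = 548510.803 m.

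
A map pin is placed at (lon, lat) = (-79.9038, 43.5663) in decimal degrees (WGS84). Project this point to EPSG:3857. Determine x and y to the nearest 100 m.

Web Mercator is spherical with R = a = 6378137 m.
x = R·λ = 6378137 × -1.394584395 = -8894850.328 m.
y = R·ln tan(π/4 + φ/2) = 6378137 × 0.846417941 = 5398569.587 m.

x -8894900 m, y 5398600 m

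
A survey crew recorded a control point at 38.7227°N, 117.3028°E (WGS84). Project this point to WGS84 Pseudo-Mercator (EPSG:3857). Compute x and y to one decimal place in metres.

x 13058088.0 m, y 4682028.2 m

Web Mercator is spherical with R = a = 6378137 m.
x = R·λ = 6378137 × 2.047320082 = 13058087.965 m.
y = R·ln tan(π/4 + φ/2) = 6378137 × 0.734074575 = 4682028.207 m.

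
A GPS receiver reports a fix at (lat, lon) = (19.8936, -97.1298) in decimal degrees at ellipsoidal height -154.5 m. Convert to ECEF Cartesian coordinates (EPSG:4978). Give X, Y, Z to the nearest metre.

WGS84: a = 6378137 m, e² = 0.006694380; N(φ) = a/√(1−e²sin²φ) = 6380610.350 m.
X = (N+h)·cosφ·cosλ = -744669.415 m; Y = (N+h)·cosφ·sinλ = -5953316.785 m; Z = (N(1−e²)+h)·sinφ = 2156571.968 m.

X -744669 m, Y -5953317 m, Z 2156572 m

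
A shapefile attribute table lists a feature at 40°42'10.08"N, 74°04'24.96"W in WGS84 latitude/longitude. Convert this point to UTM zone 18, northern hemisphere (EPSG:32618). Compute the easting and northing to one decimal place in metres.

Zone 18 central meridian λ₀ = 6×18 − 183 = -75°; Δλ = +0.9264°.
Transverse Mercator on WGS84 with k₀ = 0.9996 gives E = 578261.088 m, N = 4506178.515 m.

E 578261.1 m, N 4506178.5 m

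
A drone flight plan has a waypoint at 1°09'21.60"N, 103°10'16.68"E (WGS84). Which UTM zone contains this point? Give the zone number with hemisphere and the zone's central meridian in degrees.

Zone 48N, central meridian 105°

UTM zone = ⌊(λ + 180)/6⌋ + 1; 103.1713° ∈ [102°, 108°) → zone 48.
Hemisphere: N (φ ≥ 0).
Central meridian λ₀ = 6×48 − 183 = 105°.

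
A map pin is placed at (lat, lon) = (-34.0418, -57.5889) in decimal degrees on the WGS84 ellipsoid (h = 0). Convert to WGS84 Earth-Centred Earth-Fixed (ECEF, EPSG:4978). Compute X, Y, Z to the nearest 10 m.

WGS84: a = 6378137 m, e² = 0.006694380; N(φ) = a/√(1−e²sin²φ) = 6384837.700 m.
X = (N+h)·cosφ·cosλ = 2835744.995 m; Y = (N+h)·cosφ·sinλ = -4466506.235 m; Z = (N(1−e²)+h)·sinφ = -3550289.510 m.

X 2835740 m, Y -4466510 m, Z -3550290 m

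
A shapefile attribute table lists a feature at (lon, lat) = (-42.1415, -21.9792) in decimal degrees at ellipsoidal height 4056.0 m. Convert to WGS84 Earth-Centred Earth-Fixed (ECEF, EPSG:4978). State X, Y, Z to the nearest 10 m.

X 4390440 m, Y -3972850 m, Z -2373800 m

WGS84: a = 6378137 m, e² = 0.006694380; N(φ) = a/√(1−e²sin²φ) = 6381129.607 m.
X = (N+h)·cosφ·cosλ = 4390443.365 m; Y = (N+h)·cosφ·sinλ = -3972850.147 m; Z = (N(1−e²)+h)·sinφ = -2373795.300 m.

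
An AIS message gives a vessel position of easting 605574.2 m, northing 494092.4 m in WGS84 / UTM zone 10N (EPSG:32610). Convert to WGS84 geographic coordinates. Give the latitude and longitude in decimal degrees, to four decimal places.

lat 4.4695°, lon -122.0484°

Zone 10N: λ₀ = -123°, k₀ = 0.9996, false easting 500000 m.
Meridian distance M = (N − FN)/k₀ = 494290.1 m.
Inverse transverse Mercator on WGS84 gives φ = 4.46949984°, λ = -122.04840013°.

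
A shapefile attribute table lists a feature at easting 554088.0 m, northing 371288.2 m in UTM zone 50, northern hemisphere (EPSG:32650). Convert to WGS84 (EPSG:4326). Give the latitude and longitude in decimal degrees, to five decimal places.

Zone 50N: λ₀ = 117°, k₀ = 0.9996, false easting 500000 m.
Meridian distance M = (N − FN)/k₀ = 371436.8 m.
Inverse transverse Mercator on WGS84 gives φ = 3.35900037°, λ = 117.48690026°.

lat 3.35900°, lon 117.48690°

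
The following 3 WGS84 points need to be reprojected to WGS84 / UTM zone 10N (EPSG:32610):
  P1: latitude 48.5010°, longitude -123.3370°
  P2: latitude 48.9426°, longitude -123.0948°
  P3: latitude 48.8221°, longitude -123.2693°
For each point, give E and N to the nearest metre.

P1: E 475106 m, N 5372042 m; P2: E 493058 m, N 5421079 m; P3: E 480233 m, N 5407715 m

UTM zone 10N: λ₀ = -123°, k₀ = 0.9996.
P1 (48.5010°, -123.3370°) → (475105.693, 5372041.565) m.
P2 (48.9426°, -123.0948°) → (493058.125, 5421079.258) m.
P3 (48.8221°, -123.2693°) → (480232.672, 5407714.754) m.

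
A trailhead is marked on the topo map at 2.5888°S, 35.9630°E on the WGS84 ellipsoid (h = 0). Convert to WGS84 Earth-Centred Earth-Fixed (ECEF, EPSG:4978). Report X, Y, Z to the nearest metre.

WGS84: a = 6378137 m, e² = 0.006694380; N(φ) = a/√(1−e²sin²φ) = 6378180.555 m.
X = (N+h)·cosφ·cosλ = 5157207.655 m; Y = (N+h)·cosφ·sinλ = 3741844.706 m; Z = (N(1−e²)+h)·sinφ = -286159.251 m.

X 5157208 m, Y 3741845 m, Z -286159 m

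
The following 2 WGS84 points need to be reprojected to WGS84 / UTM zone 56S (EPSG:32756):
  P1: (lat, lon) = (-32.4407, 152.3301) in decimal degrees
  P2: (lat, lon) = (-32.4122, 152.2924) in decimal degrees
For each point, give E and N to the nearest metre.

UTM zone 56S: λ₀ = 153°, k₀ = 0.9996.
P1 (-32.4407°, 152.3301°) → (437028.275, 6410516.853) m.
P2 (-32.4122°, 152.2924°) → (433463.414, 6413653.326) m.

P1: E 437028 m, N 6410517 m; P2: E 433463 m, N 6413653 m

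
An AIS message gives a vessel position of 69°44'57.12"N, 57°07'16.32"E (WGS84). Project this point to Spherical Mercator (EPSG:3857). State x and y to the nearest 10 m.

x 6358700 m, y 10987570 m

Web Mercator is spherical with R = a = 6378137 m.
x = R·λ = 6378137 × 0.996953013 = 6358702.898 m.
y = R·ln tan(π/4 + φ/2) = 6378137 × 1.722693143 = 10987572.875 m.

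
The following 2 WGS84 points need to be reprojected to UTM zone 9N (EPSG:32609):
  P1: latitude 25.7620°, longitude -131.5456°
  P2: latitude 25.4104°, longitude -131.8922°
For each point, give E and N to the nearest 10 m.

P1: E 244680 m, N 2851790 m; P2: E 209050 m, N 2813540 m

UTM zone 9N: λ₀ = -129°, k₀ = 0.9996.
P1 (25.7620°, -131.5456°) → (244678.516, 2851793.532) m.
P2 (25.4104°, -131.8922°) → (209047.238, 2813544.851) m.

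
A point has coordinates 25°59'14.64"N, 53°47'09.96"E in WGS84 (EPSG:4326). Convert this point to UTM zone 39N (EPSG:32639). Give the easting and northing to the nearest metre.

Zone 39 central meridian λ₀ = 6×39 − 183 = 51°; Δλ = +2.7861°.
Transverse Mercator on WGS84 with k₀ = 0.9996 gives E = 778924.314 m, N = 2877261.526 m.

E 778924 m, N 2877262 m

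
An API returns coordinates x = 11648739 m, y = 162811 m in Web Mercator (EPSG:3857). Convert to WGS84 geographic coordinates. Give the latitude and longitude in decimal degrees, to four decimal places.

R = 6378137 m. λ = x/R = 104.64240284°.
φ = 2·arctan(exp(y/R)) − 90° = 2·arctan(1.02586) − 90° = 1.46239729°.

lat 1.4624°, lon 104.6424°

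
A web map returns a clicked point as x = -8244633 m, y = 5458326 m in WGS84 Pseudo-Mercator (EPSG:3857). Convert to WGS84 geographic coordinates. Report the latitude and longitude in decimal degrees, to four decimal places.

R = 6378137 m. λ = x/R = -74.06279836°.
φ = 2·arctan(exp(y/R)) − 90° = 2·arctan(2.35323) − 90° = 43.95399784°.

lat 43.9540°, lon -74.0628°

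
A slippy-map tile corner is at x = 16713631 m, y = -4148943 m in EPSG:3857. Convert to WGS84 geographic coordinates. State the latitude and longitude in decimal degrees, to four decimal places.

R = 6378137 m. λ = x/R = 150.14110180°.
φ = 2·arctan(exp(y/R)) − 90° = 2·arctan(0.52179) − 90° = -34.89000285°.

lat -34.8900°, lon 150.1411°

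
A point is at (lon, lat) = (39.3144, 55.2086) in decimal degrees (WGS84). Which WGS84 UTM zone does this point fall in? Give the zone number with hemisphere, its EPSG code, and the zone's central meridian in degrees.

UTM zone = ⌊(λ + 180)/6⌋ + 1; 39.3144° ∈ [36°, 42°) → zone 37.
Hemisphere: N (φ ≥ 0).
Central meridian λ₀ = 6×37 − 183 = 39°.
EPSG code: 32637.

Zone 37N (EPSG:32637), central meridian 39°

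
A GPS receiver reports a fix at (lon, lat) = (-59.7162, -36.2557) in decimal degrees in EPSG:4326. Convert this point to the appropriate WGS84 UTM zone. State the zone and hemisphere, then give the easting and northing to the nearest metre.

Zone 21S: E 255960 m, N 5984268 m

Longitude -59.7162° lies in the 6° band [-60°, -54°), giving zone 21; latitude is south of the equator, so 21S.
Zone 21 central meridian λ₀ = 6×21 − 183 = -57°; Δλ = -2.7162°.
Transverse Mercator on WGS84 with k₀ = 0.9996 gives E = 255960.359 m, N = 5984267.662 m.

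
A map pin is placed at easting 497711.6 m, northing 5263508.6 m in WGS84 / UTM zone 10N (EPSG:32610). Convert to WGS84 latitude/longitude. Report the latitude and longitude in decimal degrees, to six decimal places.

Zone 10N: λ₀ = -123°, k₀ = 0.9996, false easting 500000 m.
Meridian distance M = (N − FN)/k₀ = 5265614.8 m.
Inverse transverse Mercator on WGS84 gives φ = 47.52500009°, λ = -123.03039945°.

lat 47.525000°, lon -123.030399°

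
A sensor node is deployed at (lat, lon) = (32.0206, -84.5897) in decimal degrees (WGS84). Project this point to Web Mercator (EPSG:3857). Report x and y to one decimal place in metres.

x -9416482.3 m, y 3766015.0 m

Web Mercator is spherical with R = a = 6378137 m.
x = R·λ = 6378137 × -1.476368778 = -9416482.330 m.
y = R·ln tan(π/4 + φ/2) = 6378137 × 0.590456900 = 3766015.001 m.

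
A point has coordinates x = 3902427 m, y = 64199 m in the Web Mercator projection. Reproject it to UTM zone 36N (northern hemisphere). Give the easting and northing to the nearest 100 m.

E 728800 m, N 63800 m

Web Mercator inverse (R = 6378137 m) → φ = 0.57669969°, λ = 35.05609819°.
UTM 36N forward: E = 728830.179 m, N = 63784.005 m.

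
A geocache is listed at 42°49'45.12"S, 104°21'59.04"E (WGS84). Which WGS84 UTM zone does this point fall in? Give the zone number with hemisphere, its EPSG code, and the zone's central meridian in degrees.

UTM zone = ⌊(λ + 180)/6⌋ + 1; 104.3664° ∈ [102°, 108°) → zone 48.
Hemisphere: S (φ < 0).
Central meridian λ₀ = 6×48 − 183 = 105°.
EPSG code: 32748.

Zone 48S (EPSG:32748), central meridian 105°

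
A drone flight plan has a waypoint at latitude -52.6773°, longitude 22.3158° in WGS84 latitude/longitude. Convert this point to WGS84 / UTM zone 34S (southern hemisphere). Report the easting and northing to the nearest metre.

E 588959 m, N 4162814 m

Zone 34 central meridian λ₀ = 6×34 − 183 = 21°; Δλ = +1.3158°.
Transverse Mercator on WGS84 with k₀ = 0.9996 gives E = 588958.734 m, N = 4162813.836 m.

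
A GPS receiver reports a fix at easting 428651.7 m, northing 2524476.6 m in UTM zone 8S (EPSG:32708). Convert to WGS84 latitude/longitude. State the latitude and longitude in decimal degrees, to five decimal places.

lat -67.38740°, lon -136.66300°

Zone 8S: λ₀ = -135°, k₀ = 0.9996, false easting 500000 m, false northing 10000000 m.
Meridian distance M = (N − FN)/k₀ = -7478514.8 m.
Inverse transverse Mercator on WGS84 gives φ = -67.38740041°, λ = -136.66300039°.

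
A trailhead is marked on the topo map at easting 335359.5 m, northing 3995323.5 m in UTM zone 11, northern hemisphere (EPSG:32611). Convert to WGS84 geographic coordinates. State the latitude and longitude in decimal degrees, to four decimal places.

lat 36.0886°, lon -118.8287°

Zone 11N: λ₀ = -117°, k₀ = 0.9996, false easting 500000 m.
Meridian distance M = (N − FN)/k₀ = 3996922.3 m.
Inverse transverse Mercator on WGS84 gives φ = 36.08860000°, λ = -118.82870044°.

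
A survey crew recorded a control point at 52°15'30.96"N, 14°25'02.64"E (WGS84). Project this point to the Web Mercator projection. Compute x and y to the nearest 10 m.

Web Mercator is spherical with R = a = 6378137 m.
x = R·λ = 6378137 × 0.251631100 = 1604937.627 m.
y = R·ln tan(π/4 + φ/2) = 6378137 × 1.073514005 = 6847019.392 m.

x 1604940 m, y 6847020 m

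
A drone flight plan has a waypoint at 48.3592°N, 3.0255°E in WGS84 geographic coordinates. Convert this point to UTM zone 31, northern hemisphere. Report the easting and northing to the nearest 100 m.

E 501900 m, N 5356200 m

Zone 31 central meridian λ₀ = 6×31 − 183 = 3°; Δλ = +0.0255°.
Transverse Mercator on WGS84 with k₀ = 0.9996 gives E = 501888.943 m, N = 5356225.381 m.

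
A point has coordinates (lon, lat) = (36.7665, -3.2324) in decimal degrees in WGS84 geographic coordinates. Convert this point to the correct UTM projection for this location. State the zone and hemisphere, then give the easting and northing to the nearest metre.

Longitude 36.7665° lies in the 6° band [36°, 42°), giving zone 37; latitude is south of the equator, so 37S.
Zone 37 central meridian λ₀ = 6×37 − 183 = 39°; Δλ = -2.2335°.
Transverse Mercator on WGS84 with k₀ = 0.9996 gives E = 251797.245 m, N = 9642445.990 m.

Zone 37S: E 251797 m, N 9642446 m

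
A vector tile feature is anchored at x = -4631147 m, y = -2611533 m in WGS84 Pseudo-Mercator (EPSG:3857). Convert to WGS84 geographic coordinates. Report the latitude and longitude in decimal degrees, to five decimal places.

R = 6378137 m. λ = x/R = -41.60230133°.
φ = 2·arctan(exp(y/R)) − 90° = 2·arctan(0.66401) − 90° = -22.83049744°.

lat -22.83050°, lon -41.60230°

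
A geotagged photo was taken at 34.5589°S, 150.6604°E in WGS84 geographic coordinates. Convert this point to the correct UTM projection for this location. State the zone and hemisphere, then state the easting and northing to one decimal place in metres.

Longitude 150.6604° lies in the 6° band [150°, 156°), giving zone 56; latitude is south of the equator, so 56S.
Zone 56 central meridian λ₀ = 6×56 − 183 = 153°; Δλ = -2.3396°.
Transverse Mercator on WGS84 with k₀ = 0.9996 gives E = 285346.861 m, N = 6173384.638 m.

Zone 56S: E 285346.9 m, N 6173384.6 m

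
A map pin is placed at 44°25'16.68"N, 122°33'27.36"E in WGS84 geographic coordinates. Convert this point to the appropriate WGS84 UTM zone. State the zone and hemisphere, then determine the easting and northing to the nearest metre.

Zone 51N: E 464783 m, N 4918763 m

Longitude 122.5576° lies in the 6° band [120°, 126°), giving zone 51; latitude is north of the equator, so 51N.
Zone 51 central meridian λ₀ = 6×51 − 183 = 123°; Δλ = -0.4424°.
Transverse Mercator on WGS84 with k₀ = 0.9996 gives E = 464782.911 m, N = 4918762.600 m.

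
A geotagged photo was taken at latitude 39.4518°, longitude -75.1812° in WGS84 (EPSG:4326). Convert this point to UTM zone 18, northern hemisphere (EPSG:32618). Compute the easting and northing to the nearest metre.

E 484410 m, N 4366931 m

Zone 18 central meridian λ₀ = 6×18 − 183 = -75°; Δλ = -0.1812°.
Transverse Mercator on WGS84 with k₀ = 0.9996 gives E = 484409.842 m, N = 4366930.929 m.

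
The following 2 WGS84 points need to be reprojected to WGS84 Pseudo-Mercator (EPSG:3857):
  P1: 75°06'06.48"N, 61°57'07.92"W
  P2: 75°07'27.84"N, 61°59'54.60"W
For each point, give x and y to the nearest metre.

Web Mercator: x = R·λ, y = R·ln tan(π/4+φ/2), R = 6378137 m.
P1 (75.1018°, -61.9522°) → (-6896487.358, 12976173.685) m.
P2 (75.1244°, -61.9985°) → (-6901641.450, 12985966.231) m.

P1: x -6896487 m, y 12976174 m; P2: x -6901641 m, y 12985966 m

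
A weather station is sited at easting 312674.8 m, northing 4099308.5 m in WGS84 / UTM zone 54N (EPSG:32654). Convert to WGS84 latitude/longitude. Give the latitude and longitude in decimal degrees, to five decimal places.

lat 37.02130°, lon 138.89420°

Zone 54N: λ₀ = 141°, k₀ = 0.9996, false easting 500000 m.
Meridian distance M = (N − FN)/k₀ = 4100948.9 m.
Inverse transverse Mercator on WGS84 gives φ = 37.02130005°, λ = 138.89420032°.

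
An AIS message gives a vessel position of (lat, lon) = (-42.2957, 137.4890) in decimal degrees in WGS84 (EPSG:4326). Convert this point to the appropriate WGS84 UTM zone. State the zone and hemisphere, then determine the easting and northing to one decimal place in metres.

Zone 53S: E 705182.2 m, N 5314391.5 m

Longitude 137.4890° lies in the 6° band [132°, 138°), giving zone 53; latitude is south of the equator, so 53S.
Zone 53 central meridian λ₀ = 6×53 − 183 = 135°; Δλ = +2.4890°.
Transverse Mercator on WGS84 with k₀ = 0.9996 gives E = 705182.166 m, N = 5314391.542 m.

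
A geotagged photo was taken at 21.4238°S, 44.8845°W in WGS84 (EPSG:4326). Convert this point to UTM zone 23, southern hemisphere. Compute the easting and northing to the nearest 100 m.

E 512000 m, N 7630900 m

Zone 23 central meridian λ₀ = 6×23 − 183 = -45°; Δλ = +0.1155°.
Transverse Mercator on WGS84 with k₀ = 0.9996 gives E = 511969.573 m, N = 7630943.675 m.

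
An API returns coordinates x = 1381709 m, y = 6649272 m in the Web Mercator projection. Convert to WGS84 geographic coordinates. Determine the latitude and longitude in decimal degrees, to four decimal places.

R = 6378137 m. λ = x/R = 12.41210313°.
φ = 2·arctan(exp(y/R)) − 90° = 2·arctan(2.83633) − 90° = 51.15789958°.

lat 51.1579°, lon 12.4121°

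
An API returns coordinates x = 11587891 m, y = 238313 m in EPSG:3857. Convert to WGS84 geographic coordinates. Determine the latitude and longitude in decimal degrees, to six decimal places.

lat 2.140304°, lon 104.095796°

R = 6378137 m. λ = x/R = 104.09579596°.
φ = 2·arctan(exp(y/R)) − 90° = 2·arctan(1.03807) − 90° = 2.14030416°.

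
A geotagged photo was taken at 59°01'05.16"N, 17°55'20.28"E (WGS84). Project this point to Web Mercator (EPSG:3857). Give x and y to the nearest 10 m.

x 1995100 m, y 8184300 m

Web Mercator is spherical with R = a = 6378137 m.
x = R·λ = 6378137 × 0.312803145 = 1995101.310 m.
y = R·ln tan(π/4 + φ/2) = 6378137 × 1.283180342 = 8184300.019 m.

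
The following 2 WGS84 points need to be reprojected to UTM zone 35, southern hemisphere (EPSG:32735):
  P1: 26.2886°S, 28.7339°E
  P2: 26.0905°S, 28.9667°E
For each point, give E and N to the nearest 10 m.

P1: E 673110 m, N 7091190 m; P2: E 696700 m, N 7112810 m

UTM zone 35S: λ₀ = 27°, k₀ = 0.9996.
P1 (-26.2886°, 28.7339°) → (673114.650, 7091194.540) m.
P2 (-26.0905°, 28.9667°) → (696695.547, 7112808.755) m.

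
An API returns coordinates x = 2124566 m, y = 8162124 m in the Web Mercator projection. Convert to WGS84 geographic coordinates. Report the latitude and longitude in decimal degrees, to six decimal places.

lat 58.915400°, lon 19.085301°

R = 6378137 m. λ = x/R = 19.08530110°.
φ = 2·arctan(exp(y/R)) − 90° = 2·arctan(3.59557) − 90° = 58.91539998°.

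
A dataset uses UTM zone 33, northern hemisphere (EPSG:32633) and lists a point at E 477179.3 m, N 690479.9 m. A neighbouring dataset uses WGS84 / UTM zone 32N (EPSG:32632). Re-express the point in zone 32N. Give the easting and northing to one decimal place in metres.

E 1141967.5 m, N 694016.3 m

UTM 33N → geographic: φ = 6.24669985°, λ = 14.79369981°.
UTM 32N (λ₀ = 9°) forward: E = 1141967.515 m, N = 694016.257 m.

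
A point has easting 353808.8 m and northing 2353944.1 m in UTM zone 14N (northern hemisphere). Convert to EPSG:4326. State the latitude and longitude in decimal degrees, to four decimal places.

Zone 14N: λ₀ = -99°, k₀ = 0.9996, false easting 500000 m.
Meridian distance M = (N − FN)/k₀ = 2354886.1 m.
Inverse transverse Mercator on WGS84 gives φ = 21.28140032°, λ = -100.40920045°.

lat 21.2814°, lon -100.4092°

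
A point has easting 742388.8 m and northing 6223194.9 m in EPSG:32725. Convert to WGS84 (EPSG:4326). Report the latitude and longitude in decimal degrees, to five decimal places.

lat -34.10400°, lon -30.37240°

Zone 25S: λ₀ = -33°, k₀ = 0.9996, false easting 500000 m, false northing 10000000 m.
Meridian distance M = (N − FN)/k₀ = -3778316.4 m.
Inverse transverse Mercator on WGS84 gives φ = -34.10400042°, λ = -30.37240042°.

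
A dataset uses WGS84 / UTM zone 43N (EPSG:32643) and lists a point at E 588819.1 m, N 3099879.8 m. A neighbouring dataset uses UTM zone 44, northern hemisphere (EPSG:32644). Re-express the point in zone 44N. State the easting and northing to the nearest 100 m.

UTM 43N → geographic: φ = 28.02119980°, λ = 75.90350021°.
UTM 44N (λ₀ = 81°) forward: E = -1374.352 m, N = 3110044.630 m.

E -1400 m, N 3110000 m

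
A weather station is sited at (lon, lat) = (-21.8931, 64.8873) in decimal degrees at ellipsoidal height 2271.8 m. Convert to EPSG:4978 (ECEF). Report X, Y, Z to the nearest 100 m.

X 2519500 m, Y -1012500 m, Z 5754400 m

WGS84: a = 6378137 m, e² = 0.006694380; N(φ) = a/√(1−e²sin²φ) = 6395712.965 m.
X = (N+h)·cosφ·cosλ = 2519480.939 m; Y = (N+h)·cosφ·sinλ = -1012472.413 m; Z = (N(1−e²)+h)·sinφ = 5754445.453 m.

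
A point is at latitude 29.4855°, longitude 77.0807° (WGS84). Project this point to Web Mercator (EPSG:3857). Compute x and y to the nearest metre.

Web Mercator is spherical with R = a = 6378137 m.
x = R·λ = 6378137 × 1.345312005 = 8580584.274 m.
y = R·ln tan(π/4 + φ/2) = 6378137 × 0.538963905 = 3437585.627 m.

x 8580584 m, y 3437586 m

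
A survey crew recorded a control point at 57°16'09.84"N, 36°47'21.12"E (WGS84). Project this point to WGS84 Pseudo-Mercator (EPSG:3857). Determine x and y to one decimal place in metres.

Web Mercator is spherical with R = a = 6378137 m.
x = R·λ = 6378137 × 0.642092669 = 4095355.011 m.
y = R·ln tan(π/4 + φ/2) = 6378137 × 1.225339343 = 7815382.203 m.

x 4095355.0 m, y 7815382.2 m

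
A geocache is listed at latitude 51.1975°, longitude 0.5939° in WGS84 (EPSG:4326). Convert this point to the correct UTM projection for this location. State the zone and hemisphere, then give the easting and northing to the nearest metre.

Longitude 0.5939° lies in the 6° band [0°, 6°), giving zone 31; latitude is north of the equator, so 31N.
Zone 31 central meridian λ₀ = 6×31 − 183 = 3°; Δλ = -2.4061°.
Transverse Mercator on WGS84 with k₀ = 0.9996 gives E = 331893.280 m, N = 5674539.518 m.

Zone 31N: E 331893 m, N 5674540 m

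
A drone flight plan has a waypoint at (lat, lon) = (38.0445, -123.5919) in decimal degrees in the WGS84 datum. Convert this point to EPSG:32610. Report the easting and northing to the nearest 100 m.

Zone 10 central meridian λ₀ = 6×10 − 183 = -123°; Δλ = -0.5919°.
Transverse Mercator on WGS84 with k₀ = 0.9996 gives E = 448063.955 m, N = 4210917.734 m.

E 448100 m, N 4210900 m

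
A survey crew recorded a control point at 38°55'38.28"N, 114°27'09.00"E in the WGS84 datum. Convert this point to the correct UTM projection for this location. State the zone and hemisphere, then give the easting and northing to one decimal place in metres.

Longitude 114.4525° lies in the 6° band [114°, 120°), giving zone 50; latitude is north of the equator, so 50N.
Zone 50 central meridian λ₀ = 6×50 − 183 = 117°; Δλ = -2.5475°.
Transverse Mercator on WGS84 with k₀ = 0.9996 gives E = 279166.477 m, N = 4311794.898 m.

Zone 50N: E 279166.5 m, N 4311794.9 m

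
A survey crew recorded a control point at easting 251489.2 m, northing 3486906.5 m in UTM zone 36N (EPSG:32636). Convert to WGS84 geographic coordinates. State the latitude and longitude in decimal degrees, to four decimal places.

lat 31.4903°, lon 30.3838°

Zone 36N: λ₀ = 33°, k₀ = 0.9996, false easting 500000 m.
Meridian distance M = (N − FN)/k₀ = 3488301.8 m.
Inverse transverse Mercator on WGS84 gives φ = 31.49030001°, λ = 30.38380027°.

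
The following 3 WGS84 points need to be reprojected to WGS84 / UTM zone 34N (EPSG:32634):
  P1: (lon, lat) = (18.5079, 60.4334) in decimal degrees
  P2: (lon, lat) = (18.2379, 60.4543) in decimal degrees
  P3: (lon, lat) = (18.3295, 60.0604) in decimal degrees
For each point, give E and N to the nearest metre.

P1: E 362841 m, N 6702275 m; P2: E 348084 m, N 6705194 m; P3: E 351344 m, N 6661141 m

UTM zone 34N: λ₀ = 21°, k₀ = 0.9996.
P1 (60.4334°, 18.5079°) → (362840.753, 6702274.632) m.
P2 (60.4543°, 18.2379°) → (348083.846, 6705193.814) m.
P3 (60.0604°, 18.3295°) → (351344.309, 6661140.685) m.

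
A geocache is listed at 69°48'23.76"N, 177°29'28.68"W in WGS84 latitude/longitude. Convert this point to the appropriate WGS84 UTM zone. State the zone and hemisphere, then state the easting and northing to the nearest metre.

Zone 1N: E 481073 m, N 7744382 m

Longitude -177.4913° lies in the 6° band [-180°, -174°), giving zone 1; latitude is north of the equator, so 1N.
Zone 1 central meridian λ₀ = 6×1 − 183 = -177°; Δλ = -0.4913°.
Transverse Mercator on WGS84 with k₀ = 0.9996 gives E = 481072.959 m, N = 7744382.068 m.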